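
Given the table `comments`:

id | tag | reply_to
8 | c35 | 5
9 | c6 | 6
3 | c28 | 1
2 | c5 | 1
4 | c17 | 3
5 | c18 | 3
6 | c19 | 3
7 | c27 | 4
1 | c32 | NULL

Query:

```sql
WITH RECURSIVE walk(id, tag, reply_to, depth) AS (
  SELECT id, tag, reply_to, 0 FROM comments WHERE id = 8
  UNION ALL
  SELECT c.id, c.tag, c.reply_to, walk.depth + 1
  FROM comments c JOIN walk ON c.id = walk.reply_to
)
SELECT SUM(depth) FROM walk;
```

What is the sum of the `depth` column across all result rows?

6

Base: id=8 (c35), reply_to=5, depth 0.
Iteration 1: join on id=5 -> c18 (id 5, reply_to=3, depth 1).
Iteration 2: join on id=3 -> c28 (id 3, reply_to=1, depth 2).
Iteration 3: join on id=1 -> c32 (id 1, reply_to=NULL, depth 3).
Iteration 4: reply_to is NULL; no match; recursion stops.
SUM(depth) = 0 + 1 + 2 + 3 = 6.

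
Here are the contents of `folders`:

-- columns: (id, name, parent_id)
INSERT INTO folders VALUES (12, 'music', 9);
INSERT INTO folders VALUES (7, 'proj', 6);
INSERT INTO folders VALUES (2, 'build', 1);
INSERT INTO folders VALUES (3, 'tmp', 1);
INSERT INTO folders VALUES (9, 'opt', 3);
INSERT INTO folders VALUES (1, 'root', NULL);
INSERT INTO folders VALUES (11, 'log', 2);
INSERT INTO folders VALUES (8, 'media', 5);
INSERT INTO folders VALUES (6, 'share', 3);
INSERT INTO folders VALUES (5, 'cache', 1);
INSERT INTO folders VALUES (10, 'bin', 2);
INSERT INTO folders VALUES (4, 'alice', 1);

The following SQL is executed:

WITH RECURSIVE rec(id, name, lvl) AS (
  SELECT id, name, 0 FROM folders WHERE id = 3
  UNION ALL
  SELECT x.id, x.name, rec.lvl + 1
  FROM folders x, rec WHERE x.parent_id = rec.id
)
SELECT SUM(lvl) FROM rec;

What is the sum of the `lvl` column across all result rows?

Base: id=3 (tmp) at lvl 0.
Iteration 1: rows with parent_id in {3} -> share (id 6, lvl 1), opt (id 9, lvl 1).
Iteration 2: rows with parent_id in {6,9} -> proj (id 7, lvl 2), music (id 12, lvl 2).
Iteration 3: no rows with parent_id in {7,12}; recursion stops.
SUM(lvl) = 0 + 1 + 1 + 2 + 2 = 6.

6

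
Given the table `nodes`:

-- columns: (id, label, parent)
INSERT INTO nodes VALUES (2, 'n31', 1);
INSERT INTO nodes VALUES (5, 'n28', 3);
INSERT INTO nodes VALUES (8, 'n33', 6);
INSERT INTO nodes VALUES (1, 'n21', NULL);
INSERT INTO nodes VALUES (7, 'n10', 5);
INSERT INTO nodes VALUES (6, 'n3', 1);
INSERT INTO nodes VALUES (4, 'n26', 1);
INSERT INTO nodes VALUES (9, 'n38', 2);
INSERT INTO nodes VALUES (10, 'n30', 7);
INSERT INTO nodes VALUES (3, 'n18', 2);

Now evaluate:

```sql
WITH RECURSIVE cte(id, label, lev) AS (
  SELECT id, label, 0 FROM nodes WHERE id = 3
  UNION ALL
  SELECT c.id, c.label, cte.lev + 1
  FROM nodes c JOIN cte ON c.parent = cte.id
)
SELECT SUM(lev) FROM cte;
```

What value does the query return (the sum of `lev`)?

Base: id=3 (n18) at lev 0.
Iteration 1: rows with parent in {3} -> n28 (id 5, lev 1).
Iteration 2: rows with parent in {5} -> n10 (id 7, lev 2).
Iteration 3: rows with parent in {7} -> n30 (id 10, lev 3).
Iteration 4: no rows with parent in {10}; recursion stops.
SUM(lev) = 0 + 1 + 2 + 3 = 6.

6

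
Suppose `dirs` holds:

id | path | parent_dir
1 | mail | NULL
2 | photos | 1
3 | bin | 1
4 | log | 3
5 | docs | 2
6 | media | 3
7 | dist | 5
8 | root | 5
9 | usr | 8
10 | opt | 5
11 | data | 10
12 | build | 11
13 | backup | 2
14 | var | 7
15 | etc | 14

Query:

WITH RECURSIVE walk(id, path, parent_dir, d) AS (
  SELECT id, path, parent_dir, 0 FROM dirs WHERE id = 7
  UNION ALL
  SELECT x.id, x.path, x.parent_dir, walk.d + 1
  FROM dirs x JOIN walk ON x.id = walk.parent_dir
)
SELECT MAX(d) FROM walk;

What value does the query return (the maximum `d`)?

3

Base: id=7 (dist), parent_dir=5, d 0.
Iteration 1: join on id=5 -> docs (id 5, parent_dir=2, d 1).
Iteration 2: join on id=2 -> photos (id 2, parent_dir=1, d 2).
Iteration 3: join on id=1 -> mail (id 1, parent_dir=NULL, d 3).
Iteration 4: parent_dir is NULL; no match; recursion stops.
d values: 0, 1, 2, 3; the maximum is 3.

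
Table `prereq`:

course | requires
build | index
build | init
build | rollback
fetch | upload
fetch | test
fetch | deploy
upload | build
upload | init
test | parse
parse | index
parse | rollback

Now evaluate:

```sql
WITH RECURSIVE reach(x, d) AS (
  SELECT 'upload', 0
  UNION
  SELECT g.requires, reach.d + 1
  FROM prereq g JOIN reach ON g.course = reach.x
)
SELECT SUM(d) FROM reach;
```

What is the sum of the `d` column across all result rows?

Base: (upload, d=0).
Iteration 1: edges from {upload} -> (build, d=1), (init, d=1).
Iteration 2: edges from {build,init} -> (index, d=2), (init, d=2), (rollback, d=2).
Iteration 3: no outgoing edges from {index,init,rollback}; recursion stops.
SUM(d) = 0 + 1 + 1 + 2 + 2 + 2 = 8.

8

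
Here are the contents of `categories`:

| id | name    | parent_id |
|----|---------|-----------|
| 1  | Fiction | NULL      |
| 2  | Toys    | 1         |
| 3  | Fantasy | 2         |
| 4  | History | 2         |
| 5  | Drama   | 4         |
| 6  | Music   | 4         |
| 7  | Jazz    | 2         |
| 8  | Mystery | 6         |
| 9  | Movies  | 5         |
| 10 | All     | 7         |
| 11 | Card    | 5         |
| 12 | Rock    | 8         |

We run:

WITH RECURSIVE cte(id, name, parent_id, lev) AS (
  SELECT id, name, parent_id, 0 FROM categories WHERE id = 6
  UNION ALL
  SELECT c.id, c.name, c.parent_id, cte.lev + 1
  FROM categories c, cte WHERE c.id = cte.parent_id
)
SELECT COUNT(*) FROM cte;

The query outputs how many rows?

Base: id=6 (Music), parent_id=4, lev 0.
Iteration 1: join on id=4 -> History (id 4, parent_id=2, lev 1).
Iteration 2: join on id=2 -> Toys (id 2, parent_id=1, lev 2).
Iteration 3: join on id=1 -> Fiction (id 1, parent_id=NULL, lev 3).
Iteration 4: parent_id is NULL; no match; recursion stops.
Total rows emitted: 4.

4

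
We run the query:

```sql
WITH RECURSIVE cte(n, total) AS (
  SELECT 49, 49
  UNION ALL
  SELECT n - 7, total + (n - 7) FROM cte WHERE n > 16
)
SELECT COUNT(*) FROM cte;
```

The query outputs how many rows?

Base: n=49, total=49.
Iteration 1: 49 > 16 holds -> n = 49 - 7 = 42, total = 49 + 42 = 91.
Iteration 2: 42 > 16 holds -> n = 42 - 7 = 35, total = 91 + 35 = 126.
Iteration 3: 35 > 16 holds -> n = 35 - 7 = 28, total = 126 + 28 = 154.
Iteration 4: 28 > 16 holds -> n = 28 - 7 = 21, total = 154 + 21 = 175.
Iteration 5: 21 > 16 holds -> n = 21 - 7 = 14, total = 175 + 14 = 189.
Iteration 6: 14 > 16 fails; recursion stops.
Total rows emitted: 6.

6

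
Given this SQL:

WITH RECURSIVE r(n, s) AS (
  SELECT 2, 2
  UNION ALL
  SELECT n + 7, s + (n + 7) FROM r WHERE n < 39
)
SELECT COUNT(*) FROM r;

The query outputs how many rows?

Base: n=2, s=2.
Iteration 1: 2 < 39 holds -> n = 2 + 7 = 9, s = 2 + 9 = 11.
Iteration 2: 9 < 39 holds -> n = 9 + 7 = 16, s = 11 + 16 = 27.
Iteration 3: 16 < 39 holds -> n = 16 + 7 = 23, s = 27 + 23 = 50.
Iteration 4: 23 < 39 holds -> n = 23 + 7 = 30, s = 50 + 30 = 80.
Iteration 5: 30 < 39 holds -> n = 30 + 7 = 37, s = 80 + 37 = 117.
Iteration 6: 37 < 39 holds -> n = 37 + 7 = 44, s = 117 + 44 = 161.
Iteration 7: 44 < 39 fails; recursion stops.
Total rows emitted: 7.

7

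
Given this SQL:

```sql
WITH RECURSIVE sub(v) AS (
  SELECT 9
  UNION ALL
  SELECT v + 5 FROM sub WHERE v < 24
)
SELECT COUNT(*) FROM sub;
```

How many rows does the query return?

Base: v=9.
Iteration 1: 9 < 24 holds -> v = 9 + 5 = 14.
Iteration 2: 14 < 24 holds -> v = 14 + 5 = 19.
Iteration 3: 19 < 24 holds -> v = 19 + 5 = 24.
Iteration 4: 24 < 24 fails; recursion stops.
Total rows emitted: 4.

4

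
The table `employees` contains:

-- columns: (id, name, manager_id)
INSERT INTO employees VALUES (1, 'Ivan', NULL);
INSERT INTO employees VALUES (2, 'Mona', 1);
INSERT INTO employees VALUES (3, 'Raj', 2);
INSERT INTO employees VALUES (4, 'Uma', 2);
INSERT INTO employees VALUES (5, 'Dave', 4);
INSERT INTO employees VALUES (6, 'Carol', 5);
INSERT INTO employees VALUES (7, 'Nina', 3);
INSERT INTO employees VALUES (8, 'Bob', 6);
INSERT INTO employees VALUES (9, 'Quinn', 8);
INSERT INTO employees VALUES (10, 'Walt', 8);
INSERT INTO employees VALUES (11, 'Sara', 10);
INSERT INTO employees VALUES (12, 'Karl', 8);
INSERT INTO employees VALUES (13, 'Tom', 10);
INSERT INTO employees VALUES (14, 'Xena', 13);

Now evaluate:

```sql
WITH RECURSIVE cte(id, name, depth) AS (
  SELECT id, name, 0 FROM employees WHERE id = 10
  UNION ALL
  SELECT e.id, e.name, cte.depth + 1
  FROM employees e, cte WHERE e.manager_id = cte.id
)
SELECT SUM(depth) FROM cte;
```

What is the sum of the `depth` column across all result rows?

4

Base: id=10 (Walt) at depth 0.
Iteration 1: rows with manager_id in {10} -> Sara (id 11, depth 1), Tom (id 13, depth 1).
Iteration 2: rows with manager_id in {11,13} -> Xena (id 14, depth 2).
Iteration 3: no rows with manager_id in {14}; recursion stops.
SUM(depth) = 0 + 1 + 1 + 2 = 4.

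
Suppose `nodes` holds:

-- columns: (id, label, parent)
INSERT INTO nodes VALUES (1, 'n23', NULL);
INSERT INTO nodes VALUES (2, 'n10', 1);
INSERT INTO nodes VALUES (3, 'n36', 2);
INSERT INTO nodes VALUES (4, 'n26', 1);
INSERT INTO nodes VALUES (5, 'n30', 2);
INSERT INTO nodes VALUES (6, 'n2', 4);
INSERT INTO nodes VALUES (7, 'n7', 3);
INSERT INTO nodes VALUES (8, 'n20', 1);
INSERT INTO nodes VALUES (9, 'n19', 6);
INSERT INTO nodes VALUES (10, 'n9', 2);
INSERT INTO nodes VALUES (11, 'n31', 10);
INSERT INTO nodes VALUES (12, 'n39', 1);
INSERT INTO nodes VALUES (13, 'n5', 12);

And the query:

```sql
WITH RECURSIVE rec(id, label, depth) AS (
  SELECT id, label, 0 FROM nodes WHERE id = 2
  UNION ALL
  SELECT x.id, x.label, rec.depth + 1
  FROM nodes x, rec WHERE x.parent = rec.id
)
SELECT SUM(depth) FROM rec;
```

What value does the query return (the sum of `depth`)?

7

Base: id=2 (n10) at depth 0.
Iteration 1: rows with parent in {2} -> n36 (id 3, depth 1), n30 (id 5, depth 1), n9 (id 10, depth 1).
Iteration 2: rows with parent in {3,5,10} -> n7 (id 7, depth 2), n31 (id 11, depth 2).
Iteration 3: no rows with parent in {7,11}; recursion stops.
SUM(depth) = 0 + 1 + 1 + 1 + 2 + 2 = 7.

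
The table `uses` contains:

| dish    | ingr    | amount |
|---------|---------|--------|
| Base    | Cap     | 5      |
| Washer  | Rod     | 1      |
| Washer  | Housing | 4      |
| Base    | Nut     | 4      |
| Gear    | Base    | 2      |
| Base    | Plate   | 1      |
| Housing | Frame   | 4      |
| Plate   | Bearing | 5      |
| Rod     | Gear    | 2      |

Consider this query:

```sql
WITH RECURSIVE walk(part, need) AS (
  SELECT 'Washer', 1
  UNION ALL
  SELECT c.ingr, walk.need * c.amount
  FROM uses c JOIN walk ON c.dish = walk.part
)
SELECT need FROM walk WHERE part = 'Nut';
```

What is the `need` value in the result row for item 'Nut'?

Base: (Washer, need=1).
Iteration 1: components of {Washer} -> Housing = 1*4 = 4, Rod = 1*1 = 1.
Iteration 2: components of {Housing,Rod} -> Frame = 4*4 = 16, Gear = 1*2 = 2.
Iteration 3: components of {Frame,Gear} -> Base = 2*2 = 4.
Iteration 4: components of {Base} -> Cap = 4*5 = 20, Nut = 4*4 = 16, Plate = 4*1 = 4.
Iteration 5: components of {Cap,Nut,Plate} -> Bearing = 4*5 = 20.
Iteration 6: no further components; recursion stops.

16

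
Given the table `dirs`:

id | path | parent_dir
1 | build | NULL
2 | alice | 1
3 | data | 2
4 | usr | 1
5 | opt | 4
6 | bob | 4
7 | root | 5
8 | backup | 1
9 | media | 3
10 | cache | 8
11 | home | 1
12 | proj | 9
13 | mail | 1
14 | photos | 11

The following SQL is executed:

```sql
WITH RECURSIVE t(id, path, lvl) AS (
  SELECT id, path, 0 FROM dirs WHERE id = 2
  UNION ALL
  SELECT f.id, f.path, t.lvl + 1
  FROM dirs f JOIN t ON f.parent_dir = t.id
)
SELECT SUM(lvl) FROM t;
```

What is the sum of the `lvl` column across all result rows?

6

Base: id=2 (alice) at lvl 0.
Iteration 1: rows with parent_dir in {2} -> data (id 3, lvl 1).
Iteration 2: rows with parent_dir in {3} -> media (id 9, lvl 2).
Iteration 3: rows with parent_dir in {9} -> proj (id 12, lvl 3).
Iteration 4: no rows with parent_dir in {12}; recursion stops.
SUM(lvl) = 0 + 1 + 2 + 3 = 6.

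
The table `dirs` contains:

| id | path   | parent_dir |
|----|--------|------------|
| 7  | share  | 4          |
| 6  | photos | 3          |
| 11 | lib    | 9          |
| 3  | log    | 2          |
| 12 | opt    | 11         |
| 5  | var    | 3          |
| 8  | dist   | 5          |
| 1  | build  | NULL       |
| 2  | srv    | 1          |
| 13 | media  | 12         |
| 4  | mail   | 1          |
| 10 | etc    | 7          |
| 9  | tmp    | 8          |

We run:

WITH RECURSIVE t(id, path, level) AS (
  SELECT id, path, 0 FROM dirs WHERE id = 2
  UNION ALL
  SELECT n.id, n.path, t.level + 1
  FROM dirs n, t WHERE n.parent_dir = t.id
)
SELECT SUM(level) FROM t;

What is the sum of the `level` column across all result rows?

30

Base: id=2 (srv) at level 0.
Iteration 1: rows with parent_dir in {2} -> log (id 3, level 1).
Iteration 2: rows with parent_dir in {3} -> var (id 5, level 2), photos (id 6, level 2).
Iteration 3: rows with parent_dir in {5,6} -> dist (id 8, level 3).
Iteration 4: rows with parent_dir in {8} -> tmp (id 9, level 4).
Iteration 5: rows with parent_dir in {9} -> lib (id 11, level 5).
Iteration 6: rows with parent_dir in {11} -> opt (id 12, level 6).
Iteration 7: rows with parent_dir in {12} -> media (id 13, level 7).
Iteration 8: no rows with parent_dir in {13}; recursion stops.
SUM(level) = 0 + 1 + 2 + 2 + 3 + 4 + 5 + 6 + 7 = 30.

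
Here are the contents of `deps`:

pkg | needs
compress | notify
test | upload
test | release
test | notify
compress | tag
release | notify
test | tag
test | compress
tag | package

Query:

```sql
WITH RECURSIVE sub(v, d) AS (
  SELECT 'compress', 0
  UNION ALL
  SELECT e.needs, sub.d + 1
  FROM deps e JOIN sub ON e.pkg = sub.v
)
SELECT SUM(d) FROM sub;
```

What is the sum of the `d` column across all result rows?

4

Base: (compress, d=0).
Iteration 1: edges from {compress} -> (notify, d=1), (tag, d=1).
Iteration 2: edges from {notify,tag} -> (package, d=2).
Iteration 3: no outgoing edges from {package}; recursion stops.
SUM(d) = 0 + 1 + 1 + 2 = 4.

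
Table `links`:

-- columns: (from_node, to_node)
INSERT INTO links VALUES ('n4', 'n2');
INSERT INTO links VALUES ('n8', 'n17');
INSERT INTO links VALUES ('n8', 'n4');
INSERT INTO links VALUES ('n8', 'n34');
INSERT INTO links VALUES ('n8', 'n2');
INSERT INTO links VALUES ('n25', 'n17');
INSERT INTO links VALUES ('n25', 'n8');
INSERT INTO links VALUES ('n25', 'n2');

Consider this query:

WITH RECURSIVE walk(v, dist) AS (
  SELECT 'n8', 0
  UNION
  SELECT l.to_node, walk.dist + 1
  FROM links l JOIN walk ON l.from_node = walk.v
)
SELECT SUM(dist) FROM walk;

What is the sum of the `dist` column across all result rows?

Base: (n8, dist=0).
Iteration 1: edges from {n8} -> (n17, dist=1), (n2, dist=1), (n34, dist=1), (n4, dist=1).
Iteration 2: edges from {n17,n2,n34,n4} -> (n2, dist=2).
Iteration 3: no outgoing edges from {n2}; recursion stops.
SUM(dist) = 0 + 1 + 1 + 1 + 1 + 2 = 6.

6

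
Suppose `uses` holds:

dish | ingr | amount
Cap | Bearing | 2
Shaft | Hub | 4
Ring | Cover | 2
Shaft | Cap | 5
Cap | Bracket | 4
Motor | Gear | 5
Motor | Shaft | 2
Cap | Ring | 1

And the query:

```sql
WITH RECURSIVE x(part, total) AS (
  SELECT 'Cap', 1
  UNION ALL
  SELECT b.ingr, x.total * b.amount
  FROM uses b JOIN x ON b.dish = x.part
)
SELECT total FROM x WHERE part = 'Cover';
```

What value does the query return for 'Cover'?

Base: (Cap, total=1).
Iteration 1: components of {Cap} -> Bearing = 1*2 = 2, Bracket = 1*4 = 4, Ring = 1*1 = 1.
Iteration 2: components of {Bearing,Bracket,Ring} -> Cover = 1*2 = 2.
Iteration 3: no further components; recursion stops.

2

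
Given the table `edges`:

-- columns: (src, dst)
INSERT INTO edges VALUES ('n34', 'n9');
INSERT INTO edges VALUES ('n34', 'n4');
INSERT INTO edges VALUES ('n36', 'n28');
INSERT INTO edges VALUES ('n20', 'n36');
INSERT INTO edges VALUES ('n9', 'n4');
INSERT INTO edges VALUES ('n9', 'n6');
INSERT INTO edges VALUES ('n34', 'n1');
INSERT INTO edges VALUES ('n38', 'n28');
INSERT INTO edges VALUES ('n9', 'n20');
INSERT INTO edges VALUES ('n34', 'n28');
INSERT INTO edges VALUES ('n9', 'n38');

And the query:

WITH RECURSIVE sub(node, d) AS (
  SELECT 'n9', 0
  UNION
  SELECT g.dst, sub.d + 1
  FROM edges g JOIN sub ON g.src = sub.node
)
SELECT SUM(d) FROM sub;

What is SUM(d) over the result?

11

Base: (n9, d=0).
Iteration 1: edges from {n9} -> (n20, d=1), (n38, d=1), (n4, d=1), (n6, d=1).
Iteration 2: edges from {n20,n38,n4,n6} -> (n28, d=2), (n36, d=2).
Iteration 3: edges from {n28,n36} -> (n28, d=3).
Iteration 4: no outgoing edges from {n28}; recursion stops.
SUM(d) = 0 + 1 + 1 + 1 + 1 + 2 + 2 + 3 = 11.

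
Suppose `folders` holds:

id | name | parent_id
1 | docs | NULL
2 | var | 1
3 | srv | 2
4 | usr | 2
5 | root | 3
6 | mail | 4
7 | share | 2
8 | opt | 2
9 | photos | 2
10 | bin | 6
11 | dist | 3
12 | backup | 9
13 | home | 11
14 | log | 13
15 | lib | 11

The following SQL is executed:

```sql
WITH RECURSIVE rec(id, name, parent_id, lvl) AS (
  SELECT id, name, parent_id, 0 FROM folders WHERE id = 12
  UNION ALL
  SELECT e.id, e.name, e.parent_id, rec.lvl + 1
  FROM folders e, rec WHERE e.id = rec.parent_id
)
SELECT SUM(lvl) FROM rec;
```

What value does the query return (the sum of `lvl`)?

Base: id=12 (backup), parent_id=9, lvl 0.
Iteration 1: join on id=9 -> photos (id 9, parent_id=2, lvl 1).
Iteration 2: join on id=2 -> var (id 2, parent_id=1, lvl 2).
Iteration 3: join on id=1 -> docs (id 1, parent_id=NULL, lvl 3).
Iteration 4: parent_id is NULL; no match; recursion stops.
SUM(lvl) = 0 + 1 + 2 + 3 = 6.

6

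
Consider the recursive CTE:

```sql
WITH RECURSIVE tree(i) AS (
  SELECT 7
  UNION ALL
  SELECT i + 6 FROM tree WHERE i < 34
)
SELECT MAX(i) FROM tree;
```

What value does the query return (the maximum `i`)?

Base: i=7.
Iteration 1: 7 < 34 holds -> i = 7 + 6 = 13.
Iteration 2: 13 < 34 holds -> i = 13 + 6 = 19.
Iteration 3: 19 < 34 holds -> i = 19 + 6 = 25.
Iteration 4: 25 < 34 holds -> i = 25 + 6 = 31.
Iteration 5: 31 < 34 holds -> i = 31 + 6 = 37.
Iteration 6: 37 < 34 fails; recursion stops.
i values: 7, 13, 19, 25, 31, 37; the maximum is 37.

37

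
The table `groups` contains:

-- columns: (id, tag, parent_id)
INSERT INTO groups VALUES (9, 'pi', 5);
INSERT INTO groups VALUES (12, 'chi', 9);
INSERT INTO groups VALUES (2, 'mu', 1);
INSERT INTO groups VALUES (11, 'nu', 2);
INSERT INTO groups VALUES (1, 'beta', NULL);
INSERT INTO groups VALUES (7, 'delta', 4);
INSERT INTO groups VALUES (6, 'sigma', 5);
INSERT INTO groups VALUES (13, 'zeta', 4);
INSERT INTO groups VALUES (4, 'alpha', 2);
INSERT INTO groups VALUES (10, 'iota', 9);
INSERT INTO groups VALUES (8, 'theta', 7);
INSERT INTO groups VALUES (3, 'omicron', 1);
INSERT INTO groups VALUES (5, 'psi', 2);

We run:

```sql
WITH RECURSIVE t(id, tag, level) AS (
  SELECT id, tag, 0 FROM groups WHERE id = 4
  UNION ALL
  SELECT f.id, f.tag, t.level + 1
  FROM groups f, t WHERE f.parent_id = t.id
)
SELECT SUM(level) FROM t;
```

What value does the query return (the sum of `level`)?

Base: id=4 (alpha) at level 0.
Iteration 1: rows with parent_id in {4} -> delta (id 7, level 1), zeta (id 13, level 1).
Iteration 2: rows with parent_id in {7,13} -> theta (id 8, level 2).
Iteration 3: no rows with parent_id in {8}; recursion stops.
SUM(level) = 0 + 1 + 1 + 2 = 4.

4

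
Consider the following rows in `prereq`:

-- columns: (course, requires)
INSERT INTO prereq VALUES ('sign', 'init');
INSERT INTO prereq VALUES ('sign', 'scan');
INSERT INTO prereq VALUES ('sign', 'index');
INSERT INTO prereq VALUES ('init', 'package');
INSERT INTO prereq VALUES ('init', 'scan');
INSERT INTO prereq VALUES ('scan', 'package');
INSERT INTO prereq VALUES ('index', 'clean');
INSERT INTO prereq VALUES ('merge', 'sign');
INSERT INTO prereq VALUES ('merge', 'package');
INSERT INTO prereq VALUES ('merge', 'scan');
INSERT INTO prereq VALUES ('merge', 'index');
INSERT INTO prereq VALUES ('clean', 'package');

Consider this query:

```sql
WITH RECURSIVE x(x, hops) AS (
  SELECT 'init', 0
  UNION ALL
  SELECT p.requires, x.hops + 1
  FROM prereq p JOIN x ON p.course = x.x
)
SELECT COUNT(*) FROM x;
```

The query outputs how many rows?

Base: (init, hops=0).
Iteration 1: edges from {init} -> (package, hops=1), (scan, hops=1).
Iteration 2: edges from {package,scan} -> (package, hops=2).
Iteration 3: no outgoing edges from {package}; recursion stops.
Total rows emitted: 4.

4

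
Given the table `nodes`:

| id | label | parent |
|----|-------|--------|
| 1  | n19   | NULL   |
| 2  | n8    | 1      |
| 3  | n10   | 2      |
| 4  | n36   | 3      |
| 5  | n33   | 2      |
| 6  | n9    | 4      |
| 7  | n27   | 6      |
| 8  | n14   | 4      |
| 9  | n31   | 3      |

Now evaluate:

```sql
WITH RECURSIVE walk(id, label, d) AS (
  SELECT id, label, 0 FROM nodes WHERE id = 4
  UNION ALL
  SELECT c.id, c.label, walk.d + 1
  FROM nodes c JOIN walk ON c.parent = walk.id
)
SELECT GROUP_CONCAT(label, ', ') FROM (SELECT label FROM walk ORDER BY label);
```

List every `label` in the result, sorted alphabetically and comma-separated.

Base: id=4 (n36) at d 0.
Iteration 1: rows with parent in {4} -> n9 (id 6, d 1), n14 (id 8, d 1).
Iteration 2: rows with parent in {6,8} -> n27 (id 7, d 2).
Iteration 3: no rows with parent in {7}; recursion stops.

n14, n27, n36, n9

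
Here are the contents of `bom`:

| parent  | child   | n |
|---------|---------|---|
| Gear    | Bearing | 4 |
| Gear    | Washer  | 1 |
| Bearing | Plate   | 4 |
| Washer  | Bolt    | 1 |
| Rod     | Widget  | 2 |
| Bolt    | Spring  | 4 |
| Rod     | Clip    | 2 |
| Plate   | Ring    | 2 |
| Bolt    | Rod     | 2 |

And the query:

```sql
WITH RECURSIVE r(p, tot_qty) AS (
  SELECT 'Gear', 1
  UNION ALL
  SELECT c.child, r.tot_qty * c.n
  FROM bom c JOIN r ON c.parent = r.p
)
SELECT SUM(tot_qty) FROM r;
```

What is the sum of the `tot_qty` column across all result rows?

69

Base: (Gear, tot_qty=1).
Iteration 1: components of {Gear} -> Bearing = 1*4 = 4, Washer = 1*1 = 1.
Iteration 2: components of {Bearing,Washer} -> Bolt = 1*1 = 1, Plate = 4*4 = 16.
Iteration 3: components of {Bolt,Plate} -> Ring = 16*2 = 32, Rod = 1*2 = 2, Spring = 1*4 = 4.
Iteration 4: components of {Ring,Rod,Spring} -> Clip = 2*2 = 4, Widget = 2*2 = 4.
Iteration 5: no further components; recursion stops.
SUM(tot_qty) = 1 + 1 + 4 + 1 + 16 + 4 + 2 + 32 + 4 + 4 = 69.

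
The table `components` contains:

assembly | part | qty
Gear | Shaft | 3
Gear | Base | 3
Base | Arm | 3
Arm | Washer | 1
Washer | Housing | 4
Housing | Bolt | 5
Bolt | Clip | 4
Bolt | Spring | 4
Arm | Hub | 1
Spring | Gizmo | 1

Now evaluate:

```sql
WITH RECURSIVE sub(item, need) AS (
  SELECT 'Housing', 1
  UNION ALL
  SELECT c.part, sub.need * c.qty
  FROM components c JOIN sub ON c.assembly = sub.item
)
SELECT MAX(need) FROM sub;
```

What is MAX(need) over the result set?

Base: (Housing, need=1).
Iteration 1: components of {Housing} -> Bolt = 1*5 = 5.
Iteration 2: components of {Bolt} -> Clip = 5*4 = 20, Spring = 5*4 = 20.
Iteration 3: components of {Clip,Spring} -> Gizmo = 20*1 = 20.
Iteration 4: no further components; recursion stops.
need values: 1, 5, 20, 20, 20; the maximum is 20.

20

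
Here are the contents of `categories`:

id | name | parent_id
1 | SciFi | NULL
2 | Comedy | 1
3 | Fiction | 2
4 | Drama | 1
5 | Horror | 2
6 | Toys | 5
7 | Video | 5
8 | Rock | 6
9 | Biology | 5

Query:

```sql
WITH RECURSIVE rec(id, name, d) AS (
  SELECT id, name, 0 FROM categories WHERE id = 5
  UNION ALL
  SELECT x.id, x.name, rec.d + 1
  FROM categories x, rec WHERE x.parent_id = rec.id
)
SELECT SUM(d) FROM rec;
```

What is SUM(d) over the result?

Base: id=5 (Horror) at d 0.
Iteration 1: rows with parent_id in {5} -> Toys (id 6, d 1), Video (id 7, d 1), Biology (id 9, d 1).
Iteration 2: rows with parent_id in {6,7,9} -> Rock (id 8, d 2).
Iteration 3: no rows with parent_id in {8}; recursion stops.
SUM(d) = 0 + 1 + 1 + 1 + 2 = 5.

5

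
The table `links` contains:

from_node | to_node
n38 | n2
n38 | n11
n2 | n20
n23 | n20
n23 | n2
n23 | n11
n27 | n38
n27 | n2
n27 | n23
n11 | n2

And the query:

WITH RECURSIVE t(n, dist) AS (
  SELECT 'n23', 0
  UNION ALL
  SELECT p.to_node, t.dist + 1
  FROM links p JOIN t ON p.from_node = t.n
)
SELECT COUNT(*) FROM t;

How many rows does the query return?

7

Base: (n23, dist=0).
Iteration 1: edges from {n23} -> (n11, dist=1), (n2, dist=1), (n20, dist=1).
Iteration 2: edges from {n11,n2,n20} -> (n2, dist=2), (n20, dist=2).
Iteration 3: edges from {n2,n20} -> (n20, dist=3).
Iteration 4: no outgoing edges from {n20}; recursion stops.
Total rows emitted: 7.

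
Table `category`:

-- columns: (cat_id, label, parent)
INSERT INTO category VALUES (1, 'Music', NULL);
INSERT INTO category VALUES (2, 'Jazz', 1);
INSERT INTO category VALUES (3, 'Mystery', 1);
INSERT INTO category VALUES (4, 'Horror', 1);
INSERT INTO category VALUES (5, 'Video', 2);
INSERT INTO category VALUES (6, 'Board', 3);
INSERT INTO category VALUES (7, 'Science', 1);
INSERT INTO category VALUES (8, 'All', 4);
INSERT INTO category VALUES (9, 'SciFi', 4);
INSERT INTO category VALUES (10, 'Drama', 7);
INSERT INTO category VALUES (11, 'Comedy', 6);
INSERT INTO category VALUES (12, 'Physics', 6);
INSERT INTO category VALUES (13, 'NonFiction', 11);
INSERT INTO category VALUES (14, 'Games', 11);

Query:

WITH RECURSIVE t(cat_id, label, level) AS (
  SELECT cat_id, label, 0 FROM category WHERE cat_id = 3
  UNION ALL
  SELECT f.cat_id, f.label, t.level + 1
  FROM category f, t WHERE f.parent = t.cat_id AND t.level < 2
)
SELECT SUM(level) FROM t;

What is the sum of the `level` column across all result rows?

5

Base: cat_id=3 (Mystery) at level 0.
Iteration 1: rows with parent in {3} -> Board (id 6, level 1).
Iteration 2: rows with parent in {6} -> Comedy (id 11, level 2), Physics (id 12, level 2).
Iteration 3: level < 2 fails for all current rows; recursion stops.
SUM(level) = 0 + 1 + 2 + 2 = 5.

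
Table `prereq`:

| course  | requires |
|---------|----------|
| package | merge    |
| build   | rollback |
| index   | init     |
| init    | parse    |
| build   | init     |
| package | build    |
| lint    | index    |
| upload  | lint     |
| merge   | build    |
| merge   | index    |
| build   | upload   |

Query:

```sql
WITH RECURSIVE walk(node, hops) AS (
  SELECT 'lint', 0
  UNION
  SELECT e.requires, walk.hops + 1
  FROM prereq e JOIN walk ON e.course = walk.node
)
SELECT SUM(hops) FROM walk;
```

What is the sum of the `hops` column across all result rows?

6

Base: (lint, hops=0).
Iteration 1: edges from {lint} -> (index, hops=1).
Iteration 2: edges from {index} -> (init, hops=2).
Iteration 3: edges from {init} -> (parse, hops=3).
Iteration 4: no outgoing edges from {parse}; recursion stops.
SUM(hops) = 0 + 1 + 2 + 3 = 6.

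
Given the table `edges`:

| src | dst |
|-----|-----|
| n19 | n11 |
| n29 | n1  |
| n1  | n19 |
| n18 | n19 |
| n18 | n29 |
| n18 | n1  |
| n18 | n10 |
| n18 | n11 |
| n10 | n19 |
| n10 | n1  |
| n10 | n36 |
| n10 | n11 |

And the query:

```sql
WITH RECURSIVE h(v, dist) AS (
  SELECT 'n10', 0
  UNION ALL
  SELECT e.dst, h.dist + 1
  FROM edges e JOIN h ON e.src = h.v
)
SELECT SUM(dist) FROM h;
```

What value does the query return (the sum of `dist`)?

11

Base: (n10, dist=0).
Iteration 1: edges from {n10} -> (n1, dist=1), (n11, dist=1), (n19, dist=1), (n36, dist=1).
Iteration 2: edges from {n1,n11,n19,n36} -> (n11, dist=2), (n19, dist=2).
Iteration 3: edges from {n11,n19} -> (n11, dist=3).
Iteration 4: no outgoing edges from {n11}; recursion stops.
SUM(dist) = 0 + 1 + 1 + 1 + 1 + 2 + 2 + 3 = 11.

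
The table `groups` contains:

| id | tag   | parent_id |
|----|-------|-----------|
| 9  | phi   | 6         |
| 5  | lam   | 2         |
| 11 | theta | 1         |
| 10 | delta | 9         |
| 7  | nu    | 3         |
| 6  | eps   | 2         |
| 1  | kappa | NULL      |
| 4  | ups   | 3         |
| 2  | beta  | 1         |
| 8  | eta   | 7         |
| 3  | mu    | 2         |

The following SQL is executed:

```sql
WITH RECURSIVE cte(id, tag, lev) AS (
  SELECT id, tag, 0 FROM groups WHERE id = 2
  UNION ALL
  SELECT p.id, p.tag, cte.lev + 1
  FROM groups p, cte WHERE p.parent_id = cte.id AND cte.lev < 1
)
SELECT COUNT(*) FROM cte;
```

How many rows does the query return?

4

Base: id=2 (beta) at lev 0.
Iteration 1: rows with parent_id in {2} -> mu (id 3, lev 1), lam (id 5, lev 1), eps (id 6, lev 1).
Iteration 2: lev < 1 fails for all current rows; recursion stops.
Total rows emitted: 4.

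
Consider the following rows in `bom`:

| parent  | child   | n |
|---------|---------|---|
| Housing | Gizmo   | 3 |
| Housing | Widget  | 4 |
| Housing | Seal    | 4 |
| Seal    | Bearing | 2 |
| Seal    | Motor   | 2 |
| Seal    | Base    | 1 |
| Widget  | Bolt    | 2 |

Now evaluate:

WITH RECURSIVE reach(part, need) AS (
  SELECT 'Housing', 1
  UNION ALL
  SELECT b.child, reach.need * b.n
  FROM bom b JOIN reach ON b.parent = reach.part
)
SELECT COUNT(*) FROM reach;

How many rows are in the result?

Base: (Housing, need=1).
Iteration 1: components of {Housing} -> Gizmo = 1*3 = 3, Seal = 1*4 = 4, Widget = 1*4 = 4.
Iteration 2: components of {Gizmo,Seal,Widget} -> Base = 4*1 = 4, Bearing = 4*2 = 8, Bolt = 4*2 = 8, Motor = 4*2 = 8.
Iteration 3: no further components; recursion stops.
Total rows emitted: 8.

8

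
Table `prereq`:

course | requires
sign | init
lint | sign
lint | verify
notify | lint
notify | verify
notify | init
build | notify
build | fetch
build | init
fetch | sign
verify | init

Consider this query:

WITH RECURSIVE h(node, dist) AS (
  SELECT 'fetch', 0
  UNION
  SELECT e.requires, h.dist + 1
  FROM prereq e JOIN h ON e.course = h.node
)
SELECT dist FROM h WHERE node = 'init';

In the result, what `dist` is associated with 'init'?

2

Base: (fetch, dist=0).
Iteration 1: edges from {fetch} -> (sign, dist=1).
Iteration 2: edges from {sign} -> (init, dist=2).
Iteration 3: no outgoing edges from {init}; recursion stops.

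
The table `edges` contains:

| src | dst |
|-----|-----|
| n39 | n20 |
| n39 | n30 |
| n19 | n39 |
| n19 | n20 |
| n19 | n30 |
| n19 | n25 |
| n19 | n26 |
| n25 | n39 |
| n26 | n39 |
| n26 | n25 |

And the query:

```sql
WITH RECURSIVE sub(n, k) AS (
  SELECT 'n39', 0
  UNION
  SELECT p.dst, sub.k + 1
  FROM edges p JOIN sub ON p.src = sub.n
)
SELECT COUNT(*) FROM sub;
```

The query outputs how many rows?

3

Base: (n39, k=0).
Iteration 1: edges from {n39} -> (n20, k=1), (n30, k=1).
Iteration 2: no outgoing edges from {n20,n30}; recursion stops.
Total rows emitted: 3.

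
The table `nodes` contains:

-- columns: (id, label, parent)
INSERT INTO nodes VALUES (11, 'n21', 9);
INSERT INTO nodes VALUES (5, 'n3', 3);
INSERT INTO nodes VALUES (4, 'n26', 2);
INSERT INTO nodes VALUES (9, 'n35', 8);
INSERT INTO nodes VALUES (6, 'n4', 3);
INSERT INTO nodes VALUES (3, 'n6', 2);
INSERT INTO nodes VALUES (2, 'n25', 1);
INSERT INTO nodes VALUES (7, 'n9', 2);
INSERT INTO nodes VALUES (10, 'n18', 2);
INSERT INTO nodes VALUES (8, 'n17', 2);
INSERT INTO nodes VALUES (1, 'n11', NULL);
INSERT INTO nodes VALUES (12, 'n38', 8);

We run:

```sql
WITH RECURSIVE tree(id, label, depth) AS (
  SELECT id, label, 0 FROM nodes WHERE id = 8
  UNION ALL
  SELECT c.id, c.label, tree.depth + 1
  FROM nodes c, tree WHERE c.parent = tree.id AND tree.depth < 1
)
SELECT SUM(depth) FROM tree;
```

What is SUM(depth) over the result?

2

Base: id=8 (n17) at depth 0.
Iteration 1: rows with parent in {8} -> n35 (id 9, depth 1), n38 (id 12, depth 1).
Iteration 2: depth < 1 fails for all current rows; recursion stops.
SUM(depth) = 0 + 1 + 1 = 2.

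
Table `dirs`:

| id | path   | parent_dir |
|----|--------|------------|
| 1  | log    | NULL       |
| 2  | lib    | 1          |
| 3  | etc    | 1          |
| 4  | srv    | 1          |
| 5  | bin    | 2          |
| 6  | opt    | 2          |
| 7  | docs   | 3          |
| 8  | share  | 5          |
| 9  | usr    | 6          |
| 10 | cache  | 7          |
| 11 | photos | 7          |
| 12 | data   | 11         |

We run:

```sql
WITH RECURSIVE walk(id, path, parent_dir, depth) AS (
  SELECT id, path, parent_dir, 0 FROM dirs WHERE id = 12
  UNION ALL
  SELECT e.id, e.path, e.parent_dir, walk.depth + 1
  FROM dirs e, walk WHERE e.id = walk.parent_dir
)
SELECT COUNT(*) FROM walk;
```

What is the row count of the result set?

5

Base: id=12 (data), parent_dir=11, depth 0.
Iteration 1: join on id=11 -> photos (id 11, parent_dir=7, depth 1).
Iteration 2: join on id=7 -> docs (id 7, parent_dir=3, depth 2).
Iteration 3: join on id=3 -> etc (id 3, parent_dir=1, depth 3).
Iteration 4: join on id=1 -> log (id 1, parent_dir=NULL, depth 4).
Iteration 5: parent_dir is NULL; no match; recursion stops.
Total rows emitted: 5.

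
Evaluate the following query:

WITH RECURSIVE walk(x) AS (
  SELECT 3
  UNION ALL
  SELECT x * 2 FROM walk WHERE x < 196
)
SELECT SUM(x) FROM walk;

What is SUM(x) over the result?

765

Base: x=3.
Iteration 1: 3 < 196 holds -> x = 3 * 2 = 6.
Iteration 2: 6 < 196 holds -> x = 6 * 2 = 12.
Iteration 3: 12 < 196 holds -> x = 12 * 2 = 24.
Iteration 4: 24 < 196 holds -> x = 24 * 2 = 48.
Iteration 5: 48 < 196 holds -> x = 48 * 2 = 96.
Iteration 6: 96 < 196 holds -> x = 96 * 2 = 192.
Iteration 7: 192 < 196 holds -> x = 192 * 2 = 384.
Iteration 8: 384 < 196 fails; recursion stops.
SUM(x) = 3 + 6 + 12 + 24 + 48 + 96 + 192 + 384 = 765.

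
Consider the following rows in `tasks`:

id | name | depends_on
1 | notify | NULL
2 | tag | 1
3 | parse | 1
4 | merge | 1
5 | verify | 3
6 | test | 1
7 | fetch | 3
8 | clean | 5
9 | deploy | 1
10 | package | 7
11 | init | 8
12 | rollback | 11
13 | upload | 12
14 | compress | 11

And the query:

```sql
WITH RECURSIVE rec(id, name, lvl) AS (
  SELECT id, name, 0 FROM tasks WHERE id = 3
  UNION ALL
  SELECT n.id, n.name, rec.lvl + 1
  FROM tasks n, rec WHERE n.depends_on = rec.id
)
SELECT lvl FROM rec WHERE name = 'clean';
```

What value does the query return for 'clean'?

Base: id=3 (parse) at lvl 0.
Iteration 1: rows with depends_on in {3} -> verify (id 5, lvl 1), fetch (id 7, lvl 1).
Iteration 2: rows with depends_on in {5,7} -> clean (id 8, lvl 2), package (id 10, lvl 2).
Iteration 3: rows with depends_on in {8,10} -> init (id 11, lvl 3).
Iteration 4: rows with depends_on in {11} -> rollback (id 12, lvl 4), compress (id 14, lvl 4).
Iteration 5: rows with depends_on in {12,14} -> upload (id 13, lvl 5).
Iteration 6: no rows with depends_on in {13}; recursion stops.

2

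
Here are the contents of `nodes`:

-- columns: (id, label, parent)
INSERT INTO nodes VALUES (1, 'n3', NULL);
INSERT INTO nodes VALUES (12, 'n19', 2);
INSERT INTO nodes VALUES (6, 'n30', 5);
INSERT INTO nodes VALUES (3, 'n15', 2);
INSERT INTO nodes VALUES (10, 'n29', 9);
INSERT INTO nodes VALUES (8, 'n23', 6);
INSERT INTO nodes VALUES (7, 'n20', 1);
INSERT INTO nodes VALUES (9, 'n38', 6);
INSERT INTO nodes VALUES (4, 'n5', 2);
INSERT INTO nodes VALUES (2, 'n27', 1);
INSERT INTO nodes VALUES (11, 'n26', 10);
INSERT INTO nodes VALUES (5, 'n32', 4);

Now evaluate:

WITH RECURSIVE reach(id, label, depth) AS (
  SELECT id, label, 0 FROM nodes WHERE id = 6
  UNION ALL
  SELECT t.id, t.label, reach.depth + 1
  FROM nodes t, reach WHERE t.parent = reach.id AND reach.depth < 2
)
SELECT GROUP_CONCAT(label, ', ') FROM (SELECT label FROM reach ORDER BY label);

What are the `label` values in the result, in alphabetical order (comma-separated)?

n23, n29, n30, n38

Base: id=6 (n30) at depth 0.
Iteration 1: rows with parent in {6} -> n23 (id 8, depth 1), n38 (id 9, depth 1).
Iteration 2: rows with parent in {8,9} -> n29 (id 10, depth 2).
Iteration 3: depth < 2 fails for all current rows; recursion stops.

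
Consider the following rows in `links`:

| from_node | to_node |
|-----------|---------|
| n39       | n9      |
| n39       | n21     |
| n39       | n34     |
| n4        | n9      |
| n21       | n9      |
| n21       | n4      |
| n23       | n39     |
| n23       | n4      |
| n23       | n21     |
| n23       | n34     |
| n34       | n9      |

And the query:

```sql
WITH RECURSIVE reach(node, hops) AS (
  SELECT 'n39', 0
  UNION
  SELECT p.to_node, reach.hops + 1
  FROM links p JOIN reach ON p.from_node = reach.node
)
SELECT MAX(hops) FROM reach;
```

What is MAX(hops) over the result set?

Base: (n39, hops=0).
Iteration 1: edges from {n39} -> (n21, hops=1), (n34, hops=1), (n9, hops=1).
Iteration 2: edges from {n21,n34,n9} -> (n4, hops=2), (n9, hops=2). [UNION drops 1 duplicate row(s)]
Iteration 3: edges from {n4,n9} -> (n9, hops=3).
Iteration 4: no outgoing edges from {n9}; recursion stops.
hops values: 0, 1, 1, 1, 2, 2, 3; the maximum is 3.

3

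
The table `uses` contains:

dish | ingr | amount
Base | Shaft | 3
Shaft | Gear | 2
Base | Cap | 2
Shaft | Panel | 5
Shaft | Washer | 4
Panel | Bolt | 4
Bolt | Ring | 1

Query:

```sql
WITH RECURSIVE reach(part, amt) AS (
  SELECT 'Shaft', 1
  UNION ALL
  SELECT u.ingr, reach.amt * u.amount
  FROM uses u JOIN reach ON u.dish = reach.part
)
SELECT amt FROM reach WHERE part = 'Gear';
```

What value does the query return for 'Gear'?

Base: (Shaft, amt=1).
Iteration 1: components of {Shaft} -> Gear = 1*2 = 2, Panel = 1*5 = 5, Washer = 1*4 = 4.
Iteration 2: components of {Gear,Panel,Washer} -> Bolt = 5*4 = 20.
Iteration 3: components of {Bolt} -> Ring = 20*1 = 20.
Iteration 4: no further components; recursion stops.

2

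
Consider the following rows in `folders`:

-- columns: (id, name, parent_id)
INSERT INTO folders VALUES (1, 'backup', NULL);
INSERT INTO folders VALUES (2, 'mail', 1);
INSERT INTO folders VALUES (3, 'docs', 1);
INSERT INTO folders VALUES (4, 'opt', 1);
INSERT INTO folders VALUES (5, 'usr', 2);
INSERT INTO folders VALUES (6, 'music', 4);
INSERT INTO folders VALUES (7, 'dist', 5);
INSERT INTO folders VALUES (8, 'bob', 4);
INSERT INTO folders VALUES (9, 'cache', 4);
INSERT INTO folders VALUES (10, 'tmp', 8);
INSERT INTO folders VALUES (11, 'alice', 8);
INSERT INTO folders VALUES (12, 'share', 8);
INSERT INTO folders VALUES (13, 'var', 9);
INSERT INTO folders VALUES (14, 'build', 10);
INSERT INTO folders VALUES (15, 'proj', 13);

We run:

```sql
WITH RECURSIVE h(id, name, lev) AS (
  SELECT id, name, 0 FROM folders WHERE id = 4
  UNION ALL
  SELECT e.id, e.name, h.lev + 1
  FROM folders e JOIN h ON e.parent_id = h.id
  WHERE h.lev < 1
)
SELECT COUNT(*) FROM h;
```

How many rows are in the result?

4

Base: id=4 (opt) at lev 0.
Iteration 1: rows with parent_id in {4} -> music (id 6, lev 1), bob (id 8, lev 1), cache (id 9, lev 1).
Iteration 2: lev < 1 fails for all current rows; recursion stops.
Total rows emitted: 4.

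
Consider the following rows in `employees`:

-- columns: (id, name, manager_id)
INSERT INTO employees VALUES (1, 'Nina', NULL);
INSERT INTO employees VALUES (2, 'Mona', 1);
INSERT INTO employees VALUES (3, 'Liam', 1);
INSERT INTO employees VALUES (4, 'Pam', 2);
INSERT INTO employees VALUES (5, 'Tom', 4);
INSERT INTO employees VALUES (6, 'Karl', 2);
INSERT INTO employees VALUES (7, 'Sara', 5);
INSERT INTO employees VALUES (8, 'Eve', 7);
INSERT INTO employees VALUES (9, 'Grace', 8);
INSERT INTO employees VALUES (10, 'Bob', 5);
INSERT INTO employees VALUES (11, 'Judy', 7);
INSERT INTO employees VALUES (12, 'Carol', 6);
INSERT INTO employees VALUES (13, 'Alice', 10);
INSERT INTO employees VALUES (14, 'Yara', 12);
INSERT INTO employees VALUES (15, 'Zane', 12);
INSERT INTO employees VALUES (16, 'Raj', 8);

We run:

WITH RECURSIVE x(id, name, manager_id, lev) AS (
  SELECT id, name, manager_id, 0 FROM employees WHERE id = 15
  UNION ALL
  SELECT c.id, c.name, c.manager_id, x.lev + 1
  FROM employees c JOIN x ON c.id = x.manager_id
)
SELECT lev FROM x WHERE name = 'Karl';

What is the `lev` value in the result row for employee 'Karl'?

Base: id=15 (Zane), manager_id=12, lev 0.
Iteration 1: join on id=12 -> Carol (id 12, manager_id=6, lev 1).
Iteration 2: join on id=6 -> Karl (id 6, manager_id=2, lev 2).
Iteration 3: join on id=2 -> Mona (id 2, manager_id=1, lev 3).
Iteration 4: join on id=1 -> Nina (id 1, manager_id=NULL, lev 4).
Iteration 5: manager_id is NULL; no match; recursion stops.

2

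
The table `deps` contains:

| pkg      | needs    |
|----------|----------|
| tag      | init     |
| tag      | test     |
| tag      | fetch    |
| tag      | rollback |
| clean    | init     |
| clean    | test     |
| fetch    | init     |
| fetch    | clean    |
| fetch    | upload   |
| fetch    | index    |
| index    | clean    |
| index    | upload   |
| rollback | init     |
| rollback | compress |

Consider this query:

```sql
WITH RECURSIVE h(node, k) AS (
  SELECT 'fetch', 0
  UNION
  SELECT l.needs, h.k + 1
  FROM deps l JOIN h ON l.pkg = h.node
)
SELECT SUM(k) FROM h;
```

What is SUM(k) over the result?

Base: (fetch, k=0).
Iteration 1: edges from {fetch} -> (clean, k=1), (index, k=1), (init, k=1), (upload, k=1).
Iteration 2: edges from {clean,index,init,upload} -> (clean, k=2), (init, k=2), (test, k=2), (upload, k=2).
Iteration 3: edges from {clean,init,test,upload} -> (init, k=3), (test, k=3).
Iteration 4: no outgoing edges from {init,test}; recursion stops.
SUM(k) = 0 + 1 + 1 + 1 + 1 + 2 + 2 + 2 + 2 + 3 + 3 = 18.

18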